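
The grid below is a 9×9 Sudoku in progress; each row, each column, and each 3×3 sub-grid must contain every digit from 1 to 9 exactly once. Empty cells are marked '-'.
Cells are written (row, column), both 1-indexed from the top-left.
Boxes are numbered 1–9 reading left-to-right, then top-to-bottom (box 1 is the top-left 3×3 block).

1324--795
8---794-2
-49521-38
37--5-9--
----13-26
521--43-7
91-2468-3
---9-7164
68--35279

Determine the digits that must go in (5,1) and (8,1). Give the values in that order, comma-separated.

4,2

For (5,1):
  Row 5 already contains {1, 2, 3, 6}.
  Column 1 already contains {1, 3, 5, 6, 8, 9}.
  Its 3×3 block (box 4) already contains {1, 2, 3, 5, 7}.
  The only value from 1–9 not eliminated is 4, so (5,1) = 4.
For (8,1):
  Row 8 already contains {1, 4, 6, 7, 9}.
  Column 1 already contains {1, 3, 5, 6, 8, 9}.
  Its 3×3 block (box 7) already contains {1, 6, 8, 9}.
  The only value from 1–9 not eliminated is 2, so (8,1) = 2.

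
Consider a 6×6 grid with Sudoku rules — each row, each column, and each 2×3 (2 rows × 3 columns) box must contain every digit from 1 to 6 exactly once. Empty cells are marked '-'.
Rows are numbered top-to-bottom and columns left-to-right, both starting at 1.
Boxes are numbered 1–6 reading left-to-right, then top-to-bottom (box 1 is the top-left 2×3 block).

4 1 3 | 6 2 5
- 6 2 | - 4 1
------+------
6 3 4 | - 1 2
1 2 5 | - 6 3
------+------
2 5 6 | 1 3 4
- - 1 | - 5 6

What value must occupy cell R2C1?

Row 2 already contains {1, 2, 4, 6}.
Column 1 already contains {1, 2, 4, 6}.
Its 2×3 block (box 1) already contains {1, 2, 3, 4, 6}.
The only value from 1–6 not eliminated is 5, so R2C1 = 5.

5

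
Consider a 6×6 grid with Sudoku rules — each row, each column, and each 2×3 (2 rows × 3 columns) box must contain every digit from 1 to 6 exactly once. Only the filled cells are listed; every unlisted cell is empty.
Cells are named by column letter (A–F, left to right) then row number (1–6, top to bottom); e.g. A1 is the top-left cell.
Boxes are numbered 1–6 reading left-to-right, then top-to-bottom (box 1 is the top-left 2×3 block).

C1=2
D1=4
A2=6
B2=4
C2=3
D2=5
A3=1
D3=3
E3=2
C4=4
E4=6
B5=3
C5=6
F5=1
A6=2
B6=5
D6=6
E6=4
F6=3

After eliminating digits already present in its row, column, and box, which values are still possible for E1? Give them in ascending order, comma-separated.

Row 1 already contains {2, 4}.
Column E already contains {2, 4, 6}.
Its 2×3 block (box 2) already contains {4, 5}.
Removing those from 1–6 leaves {1, 3} as the candidates for E1.

1,3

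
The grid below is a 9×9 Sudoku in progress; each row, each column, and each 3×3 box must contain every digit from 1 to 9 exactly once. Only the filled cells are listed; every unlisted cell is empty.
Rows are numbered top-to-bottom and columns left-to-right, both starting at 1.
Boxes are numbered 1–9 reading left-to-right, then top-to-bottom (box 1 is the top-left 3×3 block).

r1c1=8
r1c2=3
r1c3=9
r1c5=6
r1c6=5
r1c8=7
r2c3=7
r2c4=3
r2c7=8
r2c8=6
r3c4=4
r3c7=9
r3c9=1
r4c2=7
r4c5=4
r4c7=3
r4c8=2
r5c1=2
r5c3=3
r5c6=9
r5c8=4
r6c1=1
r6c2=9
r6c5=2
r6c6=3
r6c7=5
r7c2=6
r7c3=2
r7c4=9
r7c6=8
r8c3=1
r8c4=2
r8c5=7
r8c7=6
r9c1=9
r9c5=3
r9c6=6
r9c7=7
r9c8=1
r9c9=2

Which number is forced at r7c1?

7

Cell r7c1 itself could take any of {3, 4, 5, 7} by direct elimination.
Consider where 7 can go in row 7.
r7c5 is out (column 5 already has a 7).
r7c7 is out (column 7 already has a 7).
r7c8 is out (column 8 already has a 7).
r7c9 is out (box 9 already has a 7).
So the only cell in row 7 that can hold 7 is r7c1.
Therefore r7c1 = 7.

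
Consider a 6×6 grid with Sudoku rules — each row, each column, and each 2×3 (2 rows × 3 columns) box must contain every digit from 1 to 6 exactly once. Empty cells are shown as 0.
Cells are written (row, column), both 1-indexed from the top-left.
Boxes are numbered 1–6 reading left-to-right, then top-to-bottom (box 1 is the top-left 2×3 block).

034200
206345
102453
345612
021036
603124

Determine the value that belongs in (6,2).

5

Row 6 already contains {1, 2, 3, 4, 6}.
Column 2 already contains {2, 3, 4}.
Its 2×3 block (box 5) already contains {1, 2, 3, 6}.
The only value from 1–6 not eliminated is 5, so (6,2) = 5.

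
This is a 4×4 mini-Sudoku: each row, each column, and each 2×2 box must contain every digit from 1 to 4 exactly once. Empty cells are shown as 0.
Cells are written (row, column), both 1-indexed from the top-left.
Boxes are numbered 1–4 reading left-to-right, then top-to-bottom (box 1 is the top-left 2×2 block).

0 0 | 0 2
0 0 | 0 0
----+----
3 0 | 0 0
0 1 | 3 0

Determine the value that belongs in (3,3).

2

Cell (3,3) itself could take any of {1, 2, 4} by direct elimination.
Consider where 2 can go in column 3.
(1,3) is out (row 1 already has a 2).
(2,3) is out (box 2 already has a 2).
So the only cell in column 3 that can hold 2 is (3,3).
Therefore (3,3) = 2.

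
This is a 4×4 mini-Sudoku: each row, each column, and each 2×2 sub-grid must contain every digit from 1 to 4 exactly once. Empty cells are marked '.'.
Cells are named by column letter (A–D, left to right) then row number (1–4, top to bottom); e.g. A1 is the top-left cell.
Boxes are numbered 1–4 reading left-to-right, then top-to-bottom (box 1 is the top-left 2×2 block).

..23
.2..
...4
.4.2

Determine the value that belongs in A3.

Cell A3 itself could take any of {1, 2, 3} by direct elimination.
Consider where 2 can go in column A.
A1 is out (row 1 already has a 2).
A2 is out (row 2 already has a 2).
A4 is out (row 4 already has a 2).
So the only cell in column A that can hold 2 is A3.
Therefore A3 = 2.

2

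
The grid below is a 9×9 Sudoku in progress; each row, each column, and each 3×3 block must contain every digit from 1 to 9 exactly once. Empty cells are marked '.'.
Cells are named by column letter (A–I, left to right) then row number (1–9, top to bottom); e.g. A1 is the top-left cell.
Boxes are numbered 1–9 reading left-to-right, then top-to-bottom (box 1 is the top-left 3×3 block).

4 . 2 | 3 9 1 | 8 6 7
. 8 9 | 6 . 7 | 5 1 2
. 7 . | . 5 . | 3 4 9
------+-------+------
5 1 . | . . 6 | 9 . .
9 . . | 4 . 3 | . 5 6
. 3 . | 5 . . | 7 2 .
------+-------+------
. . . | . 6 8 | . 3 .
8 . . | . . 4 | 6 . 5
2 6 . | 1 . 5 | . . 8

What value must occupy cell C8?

Cell C8 itself could take any of {1, 3, 7} by direct elimination.
Consider where 1 can go in row 8.
B8 is out (column B already has a 1).
D8 is out (column D already has a 1).
E8 is out (box 8 already has a 1).
H8 is out (column H already has a 1).
So the only cell in row 8 that can hold 1 is C8.
Therefore C8 = 1.

1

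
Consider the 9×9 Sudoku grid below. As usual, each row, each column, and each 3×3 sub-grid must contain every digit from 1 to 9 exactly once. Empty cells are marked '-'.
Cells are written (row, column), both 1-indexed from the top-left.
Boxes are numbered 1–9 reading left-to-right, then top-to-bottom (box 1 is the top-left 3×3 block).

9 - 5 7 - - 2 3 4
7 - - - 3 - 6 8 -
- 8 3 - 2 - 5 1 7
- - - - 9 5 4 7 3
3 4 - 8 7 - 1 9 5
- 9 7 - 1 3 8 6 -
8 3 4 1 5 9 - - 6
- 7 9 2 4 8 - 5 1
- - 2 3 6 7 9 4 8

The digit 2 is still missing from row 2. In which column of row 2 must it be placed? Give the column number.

Consider where 2 can go in row 2.
(2,3) is out (column 3 already has a 2).
(2,4) is out (column 4 already has a 2).
(2,6) is out (box 2 already has a 2).
(2,9) is out (box 3 already has a 2).
So the only cell in row 2 that can hold 2 is (2,2).
That is column 2.

2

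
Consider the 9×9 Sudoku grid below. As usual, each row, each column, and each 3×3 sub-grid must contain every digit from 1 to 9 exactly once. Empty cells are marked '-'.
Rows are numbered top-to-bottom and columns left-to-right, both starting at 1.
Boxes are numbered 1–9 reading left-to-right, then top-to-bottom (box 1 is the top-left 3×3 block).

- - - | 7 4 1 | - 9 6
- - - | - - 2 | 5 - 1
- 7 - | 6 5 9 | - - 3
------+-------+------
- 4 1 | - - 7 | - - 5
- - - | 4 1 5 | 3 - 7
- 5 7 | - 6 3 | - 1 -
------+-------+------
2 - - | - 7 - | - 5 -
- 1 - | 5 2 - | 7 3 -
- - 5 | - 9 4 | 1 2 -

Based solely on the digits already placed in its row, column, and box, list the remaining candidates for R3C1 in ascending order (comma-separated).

Row 3 already contains {3, 5, 6, 7, 9}.
Column 1 already contains {2}.
Its 3×3 block (box 1) already contains {7}.
Removing those from 1–9 leaves {1, 4, 8} as the candidates for R3C1.

1,4,8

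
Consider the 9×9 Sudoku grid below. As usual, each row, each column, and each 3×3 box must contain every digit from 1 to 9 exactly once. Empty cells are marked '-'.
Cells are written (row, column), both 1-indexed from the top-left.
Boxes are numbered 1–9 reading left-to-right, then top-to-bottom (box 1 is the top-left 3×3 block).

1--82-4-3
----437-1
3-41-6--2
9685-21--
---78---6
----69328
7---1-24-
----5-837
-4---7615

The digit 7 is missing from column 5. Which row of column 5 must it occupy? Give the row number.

3

Consider where 7 can go in column 5.
(4,5) is out (box 5 already has a 7).
(9,5) is out (row 9 already has a 7).
So the only cell in column 5 that can hold 7 is (3,5).
That is row 3.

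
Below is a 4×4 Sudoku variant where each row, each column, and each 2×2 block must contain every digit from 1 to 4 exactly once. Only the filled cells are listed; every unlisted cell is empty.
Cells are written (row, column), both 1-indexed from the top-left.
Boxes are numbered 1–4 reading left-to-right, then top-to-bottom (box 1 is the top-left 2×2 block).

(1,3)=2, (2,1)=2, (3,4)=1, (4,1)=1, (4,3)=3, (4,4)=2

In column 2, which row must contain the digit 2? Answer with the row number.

Consider where 2 can go in column 2.
(1,2) is out (row 1 already has a 2).
(2,2) is out (row 2 already has a 2).
(4,2) is out (row 4 already has a 2).
So the only cell in column 2 that can hold 2 is (3,2).
That is row 3.

3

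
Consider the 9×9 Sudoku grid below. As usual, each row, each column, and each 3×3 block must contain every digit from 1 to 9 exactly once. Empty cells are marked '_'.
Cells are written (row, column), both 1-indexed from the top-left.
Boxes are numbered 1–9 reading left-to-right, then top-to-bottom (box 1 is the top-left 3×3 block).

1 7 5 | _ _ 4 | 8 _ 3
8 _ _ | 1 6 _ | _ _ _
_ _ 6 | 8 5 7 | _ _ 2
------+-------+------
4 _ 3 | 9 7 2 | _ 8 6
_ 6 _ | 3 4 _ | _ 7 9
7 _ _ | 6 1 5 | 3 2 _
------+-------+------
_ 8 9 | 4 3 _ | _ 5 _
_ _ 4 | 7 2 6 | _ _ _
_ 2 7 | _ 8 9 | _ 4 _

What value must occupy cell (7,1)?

Row 7 already contains {3, 4, 5, 8, 9}.
Column 1 already contains {1, 4, 7, 8}.
Its 3×3 block (box 7) already contains {2, 4, 7, 8, 9}.
The only value from 1–9 not eliminated is 6, so (7,1) = 6.

6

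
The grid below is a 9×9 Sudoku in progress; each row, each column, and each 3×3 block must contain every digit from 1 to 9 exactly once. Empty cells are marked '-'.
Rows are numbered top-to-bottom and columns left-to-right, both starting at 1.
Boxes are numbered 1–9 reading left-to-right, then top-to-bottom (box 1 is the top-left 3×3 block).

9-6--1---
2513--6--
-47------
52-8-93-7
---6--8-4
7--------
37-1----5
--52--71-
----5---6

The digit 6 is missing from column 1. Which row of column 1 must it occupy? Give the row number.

Consider where 6 can go in column 1.
R3C1 is out (box 1 already has a 6).
R5C1 is out (row 5 already has a 6).
R9C1 is out (row 9 already has a 6).
So the only cell in column 1 that can hold 6 is R8C1.
That is row 8.

8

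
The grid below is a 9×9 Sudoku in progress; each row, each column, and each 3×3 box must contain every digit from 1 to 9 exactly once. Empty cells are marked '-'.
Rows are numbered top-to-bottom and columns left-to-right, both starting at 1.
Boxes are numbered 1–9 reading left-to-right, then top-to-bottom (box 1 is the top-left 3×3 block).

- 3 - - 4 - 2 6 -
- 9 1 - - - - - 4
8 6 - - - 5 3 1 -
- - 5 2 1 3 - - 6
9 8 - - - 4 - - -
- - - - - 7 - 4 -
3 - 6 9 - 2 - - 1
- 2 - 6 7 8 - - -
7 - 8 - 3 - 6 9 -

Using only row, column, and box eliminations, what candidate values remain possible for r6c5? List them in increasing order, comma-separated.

5,6,8,9

Row 6 already contains {4, 7}.
Column 5 already contains {1, 3, 4, 7}.
Its 3×3 block (box 5) already contains {1, 2, 3, 4, 7}.
Removing those from 1–9 leaves {5, 6, 8, 9} as the candidates for r6c5.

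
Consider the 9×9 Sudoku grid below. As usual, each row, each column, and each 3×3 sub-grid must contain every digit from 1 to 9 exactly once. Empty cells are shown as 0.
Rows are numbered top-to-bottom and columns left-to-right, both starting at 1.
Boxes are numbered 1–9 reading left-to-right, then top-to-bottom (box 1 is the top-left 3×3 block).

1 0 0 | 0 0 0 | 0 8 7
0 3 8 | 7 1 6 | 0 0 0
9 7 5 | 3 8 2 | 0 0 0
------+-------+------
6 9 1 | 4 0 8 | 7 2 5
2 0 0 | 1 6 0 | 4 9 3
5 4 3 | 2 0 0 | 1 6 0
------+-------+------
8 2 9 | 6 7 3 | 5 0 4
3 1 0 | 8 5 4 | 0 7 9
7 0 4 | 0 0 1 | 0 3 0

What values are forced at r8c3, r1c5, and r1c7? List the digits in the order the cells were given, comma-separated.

6,4,3

For r8c3:
  Row 8 already contains {1, 3, 4, 5, 7, 8, 9}.
  Column 3 already contains {1, 3, 4, 5, 8, 9}.
  Its 3×3 block (box 7) already contains {1, 2, 3, 4, 7, 8, 9}.
  The only value from 1–9 not eliminated is 6, so r8c3 = 6.
For r1c5:
  Consider where 4 can go in row 1.
  r1c2 is out (column 2 already has a 4).
  r1c3 is out (column 3 already has a 4).
  r1c4 is out (column 4 already has a 4).
  r1c6 is out (column 6 already has a 4).
  r1c7 is out (column 7 already has a 4).
  So the only cell in row 1 that can hold 4 is r1c5.
  So r1c5 = 4.
For r1c7:
  Consider where 3 can go in row 1.
  r1c2 is out (column 2 already has a 3).
  r1c3 is out (column 3 already has a 3).
  r1c4 is out (column 4 already has a 3).
  r1c5 is out (box 2 already has a 3).
  r1c6 is out (column 6 already has a 3).
  So the only cell in row 1 that can hold 3 is r1c7.
  So r1c7 = 3.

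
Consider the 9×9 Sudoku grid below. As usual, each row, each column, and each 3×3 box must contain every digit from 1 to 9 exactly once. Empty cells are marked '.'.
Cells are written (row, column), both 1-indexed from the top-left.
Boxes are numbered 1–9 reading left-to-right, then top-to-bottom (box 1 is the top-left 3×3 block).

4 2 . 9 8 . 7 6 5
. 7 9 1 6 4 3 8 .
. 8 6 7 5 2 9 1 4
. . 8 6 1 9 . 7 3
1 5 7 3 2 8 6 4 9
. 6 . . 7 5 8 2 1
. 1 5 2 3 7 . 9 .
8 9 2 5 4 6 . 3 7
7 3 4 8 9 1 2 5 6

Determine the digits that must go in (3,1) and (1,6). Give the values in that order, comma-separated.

For (3,1):
  Row 3 already contains {1, 2, 4, 5, 6, 7, 8, 9}.
  Column 1 already contains {1, 4, 7, 8}.
  Its 3×3 block (box 1) already contains {2, 4, 6, 7, 8, 9}.
  The only value from 1–9 not eliminated is 3, so (3,1) = 3.
For (1,6):
  Row 1 already contains {2, 4, 5, 6, 7, 8, 9}.
  Column 6 already contains {1, 2, 4, 5, 6, 7, 8, 9}.
  Its 3×3 block (box 2) already contains {1, 2, 4, 5, 6, 7, 8, 9}.
  The only value from 1–9 not eliminated is 3, so (1,6) = 3.

3,3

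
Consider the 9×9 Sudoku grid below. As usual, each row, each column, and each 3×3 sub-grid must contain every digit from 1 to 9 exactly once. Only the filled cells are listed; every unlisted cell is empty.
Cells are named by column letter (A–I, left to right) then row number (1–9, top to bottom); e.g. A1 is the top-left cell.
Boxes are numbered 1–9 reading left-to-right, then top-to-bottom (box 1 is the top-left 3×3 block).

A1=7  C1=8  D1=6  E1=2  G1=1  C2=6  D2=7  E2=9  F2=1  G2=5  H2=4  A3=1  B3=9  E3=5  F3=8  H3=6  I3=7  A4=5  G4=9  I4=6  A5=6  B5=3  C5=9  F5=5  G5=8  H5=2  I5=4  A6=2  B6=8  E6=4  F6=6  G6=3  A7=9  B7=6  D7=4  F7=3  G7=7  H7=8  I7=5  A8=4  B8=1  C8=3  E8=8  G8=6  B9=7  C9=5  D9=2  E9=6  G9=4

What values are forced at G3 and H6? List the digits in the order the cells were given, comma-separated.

2,5

For G3:
  Row 3 already contains {1, 5, 6, 7, 8, 9}.
  Column G already contains {1, 3, 4, 5, 6, 7, 8, 9}.
  Its 3×3 block (box 3) already contains {1, 4, 5, 6, 7}.
  The only value from 1–9 not eliminated is 2, so G3 = 2.
For H6:
  Consider where 5 can go in row 6.
  C6 is out (column C already has a 5).
  D6 is out (box 5 already has a 5).
  I6 is out (column I already has a 5).
  So the only cell in row 6 that can hold 5 is H6.
  So H6 = 5.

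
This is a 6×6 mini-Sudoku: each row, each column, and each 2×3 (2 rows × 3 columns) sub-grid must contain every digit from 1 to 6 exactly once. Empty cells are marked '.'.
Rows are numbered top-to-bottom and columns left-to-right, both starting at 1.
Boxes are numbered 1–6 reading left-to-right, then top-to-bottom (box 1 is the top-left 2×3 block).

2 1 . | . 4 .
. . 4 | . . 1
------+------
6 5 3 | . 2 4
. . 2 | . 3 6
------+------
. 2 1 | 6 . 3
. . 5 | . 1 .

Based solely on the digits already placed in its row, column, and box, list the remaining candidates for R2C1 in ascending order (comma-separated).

Row 2 already contains {1, 4}.
Column 1 already contains {2, 6}.
Its 2×3 block (box 1) already contains {1, 2, 4}.
Removing those from 1–6 leaves {3, 5} as the candidates for R2C1.

3,5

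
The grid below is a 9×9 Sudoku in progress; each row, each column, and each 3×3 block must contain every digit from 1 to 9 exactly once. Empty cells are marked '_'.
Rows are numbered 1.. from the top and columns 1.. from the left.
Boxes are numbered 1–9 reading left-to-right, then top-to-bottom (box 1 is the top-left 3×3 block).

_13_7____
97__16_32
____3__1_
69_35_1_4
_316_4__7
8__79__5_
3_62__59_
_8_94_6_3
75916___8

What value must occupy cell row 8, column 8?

7

Cell row 8, column 8 itself could take any of {2, 7} by direct elimination.
Consider where 7 can go in box 9.
row 7, column 9 is out (column 9 already has a 7).
row 9, column 7 is out (row 9 already has a 7).
row 9, column 8 is out (row 9 already has a 7).
So the only cell in box 9 that can hold 7 is row 8, column 8.
Therefore row 8, column 8 = 7.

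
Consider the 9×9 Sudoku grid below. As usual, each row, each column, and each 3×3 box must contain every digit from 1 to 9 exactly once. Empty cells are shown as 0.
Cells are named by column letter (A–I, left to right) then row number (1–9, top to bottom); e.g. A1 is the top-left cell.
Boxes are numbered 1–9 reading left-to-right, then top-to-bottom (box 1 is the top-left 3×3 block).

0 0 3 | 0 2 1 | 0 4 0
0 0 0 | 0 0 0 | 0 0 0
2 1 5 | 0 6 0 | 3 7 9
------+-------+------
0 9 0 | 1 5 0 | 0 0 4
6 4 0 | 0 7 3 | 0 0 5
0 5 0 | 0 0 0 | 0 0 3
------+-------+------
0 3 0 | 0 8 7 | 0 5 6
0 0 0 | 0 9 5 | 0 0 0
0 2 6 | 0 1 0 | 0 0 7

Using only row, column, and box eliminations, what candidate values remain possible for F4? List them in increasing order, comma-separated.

2,6,8

Row 4 already contains {1, 4, 5, 9}.
Column F already contains {1, 3, 5, 7}.
Its 3×3 block (box 5) already contains {1, 3, 5, 7}.
Removing those from 1–9 leaves {2, 6, 8} as the candidates for F4.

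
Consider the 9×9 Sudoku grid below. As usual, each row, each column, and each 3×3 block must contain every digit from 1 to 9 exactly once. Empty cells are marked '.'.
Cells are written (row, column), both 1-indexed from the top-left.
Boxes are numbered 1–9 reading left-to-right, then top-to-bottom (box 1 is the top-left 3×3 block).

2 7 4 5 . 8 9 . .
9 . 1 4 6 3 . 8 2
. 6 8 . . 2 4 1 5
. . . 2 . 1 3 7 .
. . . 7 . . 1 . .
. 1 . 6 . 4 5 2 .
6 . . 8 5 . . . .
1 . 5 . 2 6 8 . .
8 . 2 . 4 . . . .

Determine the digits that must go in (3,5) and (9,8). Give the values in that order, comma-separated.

For (3,5):
  Consider where 7 can go in column 5.
  (1,5) is out (row 1 already has a 7).
  (4,5) is out (row 4 already has a 7).
  (5,5) is out (row 5 already has a 7).
  (6,5) is out (box 5 already has a 7).
  So the only cell in column 5 that can hold 7 is (3,5).
  So (3,5) = 7.
For (9,8):
  Consider where 5 can go in row 9.
  (9,2) is out (box 7 already has a 5).
  (9,4) is out (column 4 already has a 5).
  (9,6) is out (box 8 already has a 5).
  (9,7) is out (column 7 already has a 5).
  (9,9) is out (column 9 already has a 5).
  So the only cell in row 9 that can hold 5 is (9,8).
  So (9,8) = 5.

7,5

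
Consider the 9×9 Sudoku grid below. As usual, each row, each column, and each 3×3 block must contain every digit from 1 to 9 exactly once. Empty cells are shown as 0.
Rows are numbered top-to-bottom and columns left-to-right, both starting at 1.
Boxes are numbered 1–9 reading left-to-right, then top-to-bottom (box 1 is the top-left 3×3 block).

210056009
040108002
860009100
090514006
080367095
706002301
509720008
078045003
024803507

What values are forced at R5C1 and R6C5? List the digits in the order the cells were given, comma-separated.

For R5C1:
  Consider where 4 can go in box 4.
  R4C1 is out (row 4 already has a 4).
  R4C3 is out (row 4 already has a 4).
  R5C3 is out (column 3 already has a 4).
  R6C2 is out (column 2 already has a 4).
  So the only cell in box 4 that can hold 4 is R5C1.
  So R5C1 = 4.
For R6C5:
  Consider where 8 can go in box 5.
  R6C4 is out (column 4 already has a 8).
  So the only cell in box 5 that can hold 8 is R6C5.
  So R6C5 = 8.

4,8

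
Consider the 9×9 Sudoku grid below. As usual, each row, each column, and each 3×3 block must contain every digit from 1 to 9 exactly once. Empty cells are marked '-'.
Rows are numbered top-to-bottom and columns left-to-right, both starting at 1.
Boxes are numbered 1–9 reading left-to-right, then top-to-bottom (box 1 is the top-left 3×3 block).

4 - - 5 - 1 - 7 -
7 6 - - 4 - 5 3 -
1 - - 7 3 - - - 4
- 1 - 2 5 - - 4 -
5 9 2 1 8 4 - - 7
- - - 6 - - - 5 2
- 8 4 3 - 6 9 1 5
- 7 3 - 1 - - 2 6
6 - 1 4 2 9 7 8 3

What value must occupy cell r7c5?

7

Row 7 already contains {1, 3, 4, 5, 6, 8, 9}.
Column 5 already contains {1, 2, 3, 4, 5, 8}.
Its 3×3 block (box 8) already contains {1, 2, 3, 4, 6, 9}.
The only value from 1–9 not eliminated is 7, so r7c5 = 7.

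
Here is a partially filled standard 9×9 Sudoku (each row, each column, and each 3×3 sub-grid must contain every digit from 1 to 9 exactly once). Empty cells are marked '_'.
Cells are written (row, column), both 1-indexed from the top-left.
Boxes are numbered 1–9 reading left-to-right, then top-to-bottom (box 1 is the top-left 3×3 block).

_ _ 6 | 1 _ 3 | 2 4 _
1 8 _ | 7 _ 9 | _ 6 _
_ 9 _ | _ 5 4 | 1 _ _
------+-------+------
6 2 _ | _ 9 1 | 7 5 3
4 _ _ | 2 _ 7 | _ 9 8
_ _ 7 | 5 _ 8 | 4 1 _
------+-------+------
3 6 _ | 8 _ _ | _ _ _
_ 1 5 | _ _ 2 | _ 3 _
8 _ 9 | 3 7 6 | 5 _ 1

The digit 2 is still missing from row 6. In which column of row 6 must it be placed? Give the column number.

Consider where 2 can go in row 6.
(6,1) is out (box 4 already has a 2).
(6,2) is out (column 2 already has a 2).
(6,5) is out (box 5 already has a 2).
So the only cell in row 6 that can hold 2 is (6,9).
That is column 9.

9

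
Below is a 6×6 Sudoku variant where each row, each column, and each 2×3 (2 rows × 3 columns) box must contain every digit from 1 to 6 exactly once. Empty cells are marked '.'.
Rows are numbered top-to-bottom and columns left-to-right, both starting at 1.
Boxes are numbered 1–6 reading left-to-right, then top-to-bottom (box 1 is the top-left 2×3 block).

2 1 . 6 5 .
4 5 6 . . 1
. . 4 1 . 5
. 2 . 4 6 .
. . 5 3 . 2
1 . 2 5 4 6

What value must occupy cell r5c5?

1

Row 5 already contains {2, 3, 5}.
Column 5 already contains {4, 5, 6}.
Its 2×3 block (box 6) already contains {2, 3, 4, 5, 6}.
The only value from 1–6 not eliminated is 1, so r5c5 = 1.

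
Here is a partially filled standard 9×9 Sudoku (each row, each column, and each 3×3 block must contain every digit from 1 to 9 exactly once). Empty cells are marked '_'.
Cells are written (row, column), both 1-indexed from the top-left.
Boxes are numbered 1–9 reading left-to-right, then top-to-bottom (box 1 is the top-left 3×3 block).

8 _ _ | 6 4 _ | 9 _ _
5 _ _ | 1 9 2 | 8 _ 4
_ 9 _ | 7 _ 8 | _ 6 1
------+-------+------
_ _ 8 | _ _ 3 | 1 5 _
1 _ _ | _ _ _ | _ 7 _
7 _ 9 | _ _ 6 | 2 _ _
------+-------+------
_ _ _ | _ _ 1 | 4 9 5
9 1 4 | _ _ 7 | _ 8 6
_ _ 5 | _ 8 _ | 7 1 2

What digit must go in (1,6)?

Row 1 already contains {4, 6, 8, 9}.
Column 6 already contains {1, 2, 3, 6, 7, 8}.
Its 3×3 block (box 2) already contains {1, 2, 4, 6, 7, 8, 9}.
The only value from 1–9 not eliminated is 5, so (1,6) = 5.

5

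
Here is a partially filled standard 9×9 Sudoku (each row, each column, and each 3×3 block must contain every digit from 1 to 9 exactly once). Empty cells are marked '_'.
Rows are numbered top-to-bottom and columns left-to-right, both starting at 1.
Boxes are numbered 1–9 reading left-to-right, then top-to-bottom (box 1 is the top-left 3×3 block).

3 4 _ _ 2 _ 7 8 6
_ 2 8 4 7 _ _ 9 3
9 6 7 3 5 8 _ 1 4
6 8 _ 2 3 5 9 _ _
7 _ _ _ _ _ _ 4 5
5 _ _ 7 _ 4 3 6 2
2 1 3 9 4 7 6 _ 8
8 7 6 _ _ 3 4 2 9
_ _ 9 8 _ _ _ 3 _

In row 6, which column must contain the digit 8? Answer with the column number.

Consider where 8 can go in row 6.
R6C2 is out (column 2 already has a 8).
R6C3 is out (column 3 already has a 8).
So the only cell in row 6 that can hold 8 is R6C5.
That is column 5.

5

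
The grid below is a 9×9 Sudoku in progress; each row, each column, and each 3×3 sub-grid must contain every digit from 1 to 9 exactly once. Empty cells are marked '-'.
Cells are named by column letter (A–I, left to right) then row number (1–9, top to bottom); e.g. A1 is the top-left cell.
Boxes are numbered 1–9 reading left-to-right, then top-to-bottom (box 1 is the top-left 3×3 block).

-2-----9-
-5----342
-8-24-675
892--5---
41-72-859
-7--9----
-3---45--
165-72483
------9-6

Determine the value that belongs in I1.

8

Cell I1 itself could take any of {1, 8} by direct elimination.
Consider where 8 can go in box 3.
G1 is out (column G already has a 8).
So the only cell in box 3 that can hold 8 is I1.
Therefore I1 = 8.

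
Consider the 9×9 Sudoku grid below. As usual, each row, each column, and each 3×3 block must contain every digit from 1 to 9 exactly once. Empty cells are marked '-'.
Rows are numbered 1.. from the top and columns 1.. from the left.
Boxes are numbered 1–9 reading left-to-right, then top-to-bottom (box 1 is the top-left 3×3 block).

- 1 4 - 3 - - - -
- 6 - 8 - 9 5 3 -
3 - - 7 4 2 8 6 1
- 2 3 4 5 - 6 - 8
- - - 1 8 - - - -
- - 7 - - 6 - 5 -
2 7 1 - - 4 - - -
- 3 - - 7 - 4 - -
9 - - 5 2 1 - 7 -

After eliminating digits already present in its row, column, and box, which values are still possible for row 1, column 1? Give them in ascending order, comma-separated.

Row 1 already contains {1, 3, 4}.
Column 1 already contains {2, 3, 9}.
Its 3×3 block (box 1) already contains {1, 3, 4, 6}.
Removing those from 1–9 leaves {5, 7, 8} as the candidates for row 1, column 1.

5,7,8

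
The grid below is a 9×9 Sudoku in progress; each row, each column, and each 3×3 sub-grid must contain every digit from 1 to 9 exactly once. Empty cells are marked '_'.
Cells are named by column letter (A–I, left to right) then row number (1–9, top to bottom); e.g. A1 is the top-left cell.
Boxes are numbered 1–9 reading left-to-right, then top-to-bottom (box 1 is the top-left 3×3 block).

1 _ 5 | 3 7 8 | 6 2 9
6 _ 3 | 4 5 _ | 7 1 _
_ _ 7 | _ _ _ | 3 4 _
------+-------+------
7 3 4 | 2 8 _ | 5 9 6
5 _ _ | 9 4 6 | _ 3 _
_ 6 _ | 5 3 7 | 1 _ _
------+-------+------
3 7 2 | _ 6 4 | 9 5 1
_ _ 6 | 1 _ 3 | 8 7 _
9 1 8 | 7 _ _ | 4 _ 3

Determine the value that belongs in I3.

5

Cell I3 itself could take any of {5, 8} by direct elimination.
Consider where 5 can go in box 3.
I2 is out (row 2 already has a 5).
So the only cell in box 3 that can hold 5 is I3.
Therefore I3 = 5.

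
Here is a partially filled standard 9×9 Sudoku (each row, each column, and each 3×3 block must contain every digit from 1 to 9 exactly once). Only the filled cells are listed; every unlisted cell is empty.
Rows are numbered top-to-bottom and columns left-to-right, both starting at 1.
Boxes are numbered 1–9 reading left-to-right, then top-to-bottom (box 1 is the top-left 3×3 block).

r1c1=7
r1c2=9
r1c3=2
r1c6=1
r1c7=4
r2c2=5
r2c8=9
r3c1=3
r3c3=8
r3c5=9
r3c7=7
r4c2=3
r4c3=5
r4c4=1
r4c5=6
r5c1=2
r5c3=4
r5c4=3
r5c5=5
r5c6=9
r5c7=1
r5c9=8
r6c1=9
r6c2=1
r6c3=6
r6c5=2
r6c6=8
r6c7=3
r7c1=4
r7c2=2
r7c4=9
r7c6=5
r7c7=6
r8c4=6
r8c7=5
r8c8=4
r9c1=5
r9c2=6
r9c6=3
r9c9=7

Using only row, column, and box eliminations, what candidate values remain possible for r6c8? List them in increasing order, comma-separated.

5,7

Row 6 already contains {1, 2, 3, 6, 8, 9}.
Column 8 already contains {4, 9}.
Its 3×3 block (box 6) already contains {1, 3, 8}.
Removing those from 1–9 leaves {5, 7} as the candidates for r6c8.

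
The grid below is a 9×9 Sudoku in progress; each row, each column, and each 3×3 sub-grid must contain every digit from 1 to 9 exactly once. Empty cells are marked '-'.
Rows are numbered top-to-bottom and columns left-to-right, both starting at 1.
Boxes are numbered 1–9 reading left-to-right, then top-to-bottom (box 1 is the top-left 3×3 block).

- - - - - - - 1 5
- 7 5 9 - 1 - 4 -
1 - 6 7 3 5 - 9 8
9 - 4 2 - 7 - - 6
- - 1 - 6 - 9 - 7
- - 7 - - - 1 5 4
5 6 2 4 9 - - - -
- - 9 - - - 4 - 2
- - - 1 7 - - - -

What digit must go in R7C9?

1

Cell R7C9 itself could take any of {1, 3} by direct elimination.
Consider where 1 can go in box 9.
R7C7 is out (column 7 already has a 1). R7C8 is out (column 8 already has a 1). R8C8 is out (column 8 already has a 1). R9C7 is out (row 9 already has a 1). The remaining empty cells in box 9 are similarly blocked.
So the only cell in box 9 that can hold 1 is R7C9.
Therefore R7C9 = 1.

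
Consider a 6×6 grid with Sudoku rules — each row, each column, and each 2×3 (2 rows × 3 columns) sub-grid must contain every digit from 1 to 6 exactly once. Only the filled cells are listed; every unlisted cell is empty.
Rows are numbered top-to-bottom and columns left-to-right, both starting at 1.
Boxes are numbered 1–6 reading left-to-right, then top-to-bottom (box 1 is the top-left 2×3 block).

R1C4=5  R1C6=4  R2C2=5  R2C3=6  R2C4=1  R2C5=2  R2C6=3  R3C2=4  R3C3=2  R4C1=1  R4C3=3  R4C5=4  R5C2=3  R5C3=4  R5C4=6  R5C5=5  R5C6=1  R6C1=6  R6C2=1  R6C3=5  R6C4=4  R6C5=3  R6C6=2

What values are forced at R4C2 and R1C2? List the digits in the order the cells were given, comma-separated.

For R4C2:
  Row 4 already contains {1, 3, 4}.
  Column 2 already contains {1, 3, 4, 5}.
  Its 2×3 block (box 3) already contains {1, 2, 3, 4}.
  The only value from 1–6 not eliminated is 6, so R4C2 = 6.
For R1C2:
  Row 1 already contains {4, 5}.
  Column 2 already contains {1, 3, 4, 5}.
  Its 2×3 block (box 1) already contains {5, 6}.
  The only value from 1–6 not eliminated is 2, so R1C2 = 2.

6,2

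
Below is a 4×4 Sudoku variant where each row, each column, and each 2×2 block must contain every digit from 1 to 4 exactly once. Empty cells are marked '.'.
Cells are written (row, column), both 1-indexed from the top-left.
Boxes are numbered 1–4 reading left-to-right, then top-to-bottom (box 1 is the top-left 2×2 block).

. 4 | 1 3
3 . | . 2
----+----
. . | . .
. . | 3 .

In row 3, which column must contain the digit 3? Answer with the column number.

Consider where 3 can go in row 3.
(3,1) is out (column 1 already has a 3).
(3,3) is out (column 3 already has a 3).
(3,4) is out (column 4 already has a 3).
So the only cell in row 3 that can hold 3 is (3,2).
That is column 2.

2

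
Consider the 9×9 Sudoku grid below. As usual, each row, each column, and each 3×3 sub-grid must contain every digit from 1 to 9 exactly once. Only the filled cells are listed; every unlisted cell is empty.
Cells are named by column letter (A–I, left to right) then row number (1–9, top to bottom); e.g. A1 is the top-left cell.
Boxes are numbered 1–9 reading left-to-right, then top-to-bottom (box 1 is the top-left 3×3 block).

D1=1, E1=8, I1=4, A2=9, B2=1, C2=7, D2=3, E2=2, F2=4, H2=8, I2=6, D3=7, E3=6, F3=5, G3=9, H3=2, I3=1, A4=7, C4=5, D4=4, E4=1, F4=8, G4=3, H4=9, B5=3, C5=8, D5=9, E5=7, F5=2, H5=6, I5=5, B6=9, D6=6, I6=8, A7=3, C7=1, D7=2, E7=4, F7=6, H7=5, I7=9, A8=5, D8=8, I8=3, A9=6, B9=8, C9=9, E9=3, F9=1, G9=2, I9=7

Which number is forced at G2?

Row 2 already contains {1, 2, 3, 4, 6, 7, 8, 9}.
Column G already contains {2, 3, 9}.
Its 3×3 block (box 3) already contains {1, 2, 4, 6, 8, 9}.
The only value from 1–9 not eliminated is 5, so G2 = 5.

5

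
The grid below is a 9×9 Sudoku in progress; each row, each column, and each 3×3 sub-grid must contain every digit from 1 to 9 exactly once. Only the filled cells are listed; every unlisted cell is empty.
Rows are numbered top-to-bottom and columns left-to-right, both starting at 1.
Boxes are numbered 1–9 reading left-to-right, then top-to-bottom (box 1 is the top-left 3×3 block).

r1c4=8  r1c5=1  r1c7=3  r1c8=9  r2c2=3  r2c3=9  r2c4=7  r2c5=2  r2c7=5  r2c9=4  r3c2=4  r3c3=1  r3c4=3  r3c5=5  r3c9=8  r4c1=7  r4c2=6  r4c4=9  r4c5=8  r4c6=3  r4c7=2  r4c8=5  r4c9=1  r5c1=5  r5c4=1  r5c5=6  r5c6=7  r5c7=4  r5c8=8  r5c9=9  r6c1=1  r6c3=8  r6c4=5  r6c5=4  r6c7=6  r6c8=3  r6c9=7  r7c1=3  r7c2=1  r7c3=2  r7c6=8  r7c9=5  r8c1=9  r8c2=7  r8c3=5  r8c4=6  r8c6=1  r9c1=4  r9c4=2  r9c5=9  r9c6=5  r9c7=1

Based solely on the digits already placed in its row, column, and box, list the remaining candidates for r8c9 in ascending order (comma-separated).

Row 8 already contains {1, 5, 6, 7, 9}.
Column 9 already contains {1, 4, 5, 7, 8, 9}.
Its 3×3 block (box 9) already contains {1, 5}.
Removing those from 1–9 leaves {2, 3} as the candidates for r8c9.

2,3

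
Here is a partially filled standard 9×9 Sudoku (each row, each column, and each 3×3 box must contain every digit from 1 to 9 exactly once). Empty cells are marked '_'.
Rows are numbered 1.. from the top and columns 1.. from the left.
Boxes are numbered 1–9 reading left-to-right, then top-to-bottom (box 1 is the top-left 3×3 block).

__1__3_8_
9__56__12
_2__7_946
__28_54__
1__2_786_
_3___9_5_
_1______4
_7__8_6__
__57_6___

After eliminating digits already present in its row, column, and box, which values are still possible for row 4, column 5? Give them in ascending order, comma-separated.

1,3

Row 4 already contains {2, 4, 5, 8}.
Column 5 already contains {6, 7, 8}.
Its 3×3 block (box 5) already contains {2, 5, 7, 8, 9}.
Removing those from 1–9 leaves {1, 3} as the candidates for row 4, column 5.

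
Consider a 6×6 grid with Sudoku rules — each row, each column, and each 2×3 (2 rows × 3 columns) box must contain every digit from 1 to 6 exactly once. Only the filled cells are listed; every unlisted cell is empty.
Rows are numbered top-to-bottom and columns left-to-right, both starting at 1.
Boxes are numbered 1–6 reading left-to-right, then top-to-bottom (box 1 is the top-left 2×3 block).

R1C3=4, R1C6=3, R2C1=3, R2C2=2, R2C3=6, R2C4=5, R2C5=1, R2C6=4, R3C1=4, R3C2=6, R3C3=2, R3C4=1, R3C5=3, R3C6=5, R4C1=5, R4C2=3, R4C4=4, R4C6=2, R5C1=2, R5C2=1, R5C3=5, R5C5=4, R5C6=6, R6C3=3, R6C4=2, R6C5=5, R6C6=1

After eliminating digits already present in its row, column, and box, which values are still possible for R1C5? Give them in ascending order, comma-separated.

Row 1 already contains {3, 4}.
Column 5 already contains {1, 3, 4, 5}.
Its 2×3 block (box 2) already contains {1, 3, 4, 5}.
Removing those from 1–6 leaves {2, 6} as the candidates for R1C5.

2,6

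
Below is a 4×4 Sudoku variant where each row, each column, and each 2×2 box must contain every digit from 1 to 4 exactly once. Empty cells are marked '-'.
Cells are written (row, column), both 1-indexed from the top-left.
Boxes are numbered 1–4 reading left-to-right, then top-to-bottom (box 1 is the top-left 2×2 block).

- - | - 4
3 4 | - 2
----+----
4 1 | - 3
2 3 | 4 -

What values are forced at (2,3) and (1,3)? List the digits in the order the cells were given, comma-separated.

1,3

For (2,3):
  Row 2 already contains {2, 3, 4}.
  Column 3 already contains {4}.
  Its 2×2 block (box 2) already contains {2, 4}.
  The only value from 1–4 not eliminated is 1, so (2,3) = 1.
For (1,3):
  Consider where 3 can go in row 1.
  (1,1) is out (column 1 already has a 3).
  (1,2) is out (column 2 already has a 3).
  So the only cell in row 1 that can hold 3 is (1,3).
  So (1,3) = 3.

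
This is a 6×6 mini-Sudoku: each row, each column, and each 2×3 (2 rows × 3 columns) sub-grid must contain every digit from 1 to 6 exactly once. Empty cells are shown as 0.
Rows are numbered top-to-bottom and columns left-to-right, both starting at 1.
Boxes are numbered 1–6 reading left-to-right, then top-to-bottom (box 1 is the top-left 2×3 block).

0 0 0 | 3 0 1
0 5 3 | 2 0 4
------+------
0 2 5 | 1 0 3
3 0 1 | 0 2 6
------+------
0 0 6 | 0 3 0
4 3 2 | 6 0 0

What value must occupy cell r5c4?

4

Cell r5c4 itself could take any of {4, 5} by direct elimination.
Consider where 4 can go in row 5.
r5c1 is out (column 1 already has a 4).
r5c2 is out (box 5 already has a 4).
r5c6 is out (column 6 already has a 4).
So the only cell in row 5 that can hold 4 is r5c4.
Therefore r5c4 = 4.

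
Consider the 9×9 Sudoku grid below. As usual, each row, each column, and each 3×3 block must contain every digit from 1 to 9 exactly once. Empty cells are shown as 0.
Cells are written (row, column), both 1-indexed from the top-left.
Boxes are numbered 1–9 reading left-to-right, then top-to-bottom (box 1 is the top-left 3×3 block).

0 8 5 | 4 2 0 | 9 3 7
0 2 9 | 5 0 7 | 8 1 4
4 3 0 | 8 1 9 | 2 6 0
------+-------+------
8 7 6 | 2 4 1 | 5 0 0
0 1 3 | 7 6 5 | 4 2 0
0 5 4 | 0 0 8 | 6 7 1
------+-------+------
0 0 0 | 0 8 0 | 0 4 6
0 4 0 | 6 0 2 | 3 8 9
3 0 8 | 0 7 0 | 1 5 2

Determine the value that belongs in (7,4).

Cell (7,4) itself could take any of {1, 3, 9} by direct elimination.
Consider where 1 can go in column 4.
(6,4) is out (row 6 already has a 1).
(9,4) is out (row 9 already has a 1).
So the only cell in column 4 that can hold 1 is (7,4).
Therefore (7,4) = 1.

1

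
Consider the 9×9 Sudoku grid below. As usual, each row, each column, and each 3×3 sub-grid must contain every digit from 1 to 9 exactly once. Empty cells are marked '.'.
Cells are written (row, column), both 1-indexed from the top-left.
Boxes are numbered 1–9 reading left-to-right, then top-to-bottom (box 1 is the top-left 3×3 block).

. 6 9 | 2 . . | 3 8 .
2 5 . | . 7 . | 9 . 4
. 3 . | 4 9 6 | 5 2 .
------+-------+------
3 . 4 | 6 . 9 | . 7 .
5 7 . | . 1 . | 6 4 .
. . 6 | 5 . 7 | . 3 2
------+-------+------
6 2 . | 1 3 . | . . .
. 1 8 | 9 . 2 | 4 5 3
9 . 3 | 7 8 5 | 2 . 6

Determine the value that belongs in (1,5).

Row 1 already contains {2, 3, 6, 8, 9}.
Column 5 already contains {1, 3, 7, 8, 9}.
Its 3×3 block (box 2) already contains {2, 4, 6, 7, 9}.
The only value from 1–9 not eliminated is 5, so (1,5) = 5.

5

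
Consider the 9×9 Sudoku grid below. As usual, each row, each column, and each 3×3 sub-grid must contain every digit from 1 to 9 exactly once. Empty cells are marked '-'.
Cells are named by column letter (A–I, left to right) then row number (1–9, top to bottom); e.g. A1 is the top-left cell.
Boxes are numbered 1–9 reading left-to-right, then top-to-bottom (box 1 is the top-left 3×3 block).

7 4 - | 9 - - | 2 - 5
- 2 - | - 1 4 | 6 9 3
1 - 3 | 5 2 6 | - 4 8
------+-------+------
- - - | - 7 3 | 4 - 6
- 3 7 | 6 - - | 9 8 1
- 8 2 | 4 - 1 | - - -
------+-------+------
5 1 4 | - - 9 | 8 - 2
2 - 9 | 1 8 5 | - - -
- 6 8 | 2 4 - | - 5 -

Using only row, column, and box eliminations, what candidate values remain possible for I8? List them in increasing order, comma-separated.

4,7

Row 8 already contains {1, 2, 5, 8, 9}.
Column I already contains {1, 2, 3, 5, 6, 8}.
Its 3×3 block (box 9) already contains {2, 5, 8}.
Removing those from 1–9 leaves {4, 7} as the candidates for I8.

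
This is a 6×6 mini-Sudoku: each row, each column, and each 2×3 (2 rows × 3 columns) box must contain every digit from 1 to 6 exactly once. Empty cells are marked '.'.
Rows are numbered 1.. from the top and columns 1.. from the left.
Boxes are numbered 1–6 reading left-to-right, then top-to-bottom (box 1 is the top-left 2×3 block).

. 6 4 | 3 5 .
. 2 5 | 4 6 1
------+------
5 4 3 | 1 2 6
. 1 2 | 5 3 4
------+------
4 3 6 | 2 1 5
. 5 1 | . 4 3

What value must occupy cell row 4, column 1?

Row 4 already contains {1, 2, 3, 4, 5}.
Column 1 already contains {4, 5}.
Its 2×3 block (box 3) already contains {1, 2, 3, 4, 5}.
The only value from 1–6 not eliminated is 6, so row 4, column 1 = 6.

6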